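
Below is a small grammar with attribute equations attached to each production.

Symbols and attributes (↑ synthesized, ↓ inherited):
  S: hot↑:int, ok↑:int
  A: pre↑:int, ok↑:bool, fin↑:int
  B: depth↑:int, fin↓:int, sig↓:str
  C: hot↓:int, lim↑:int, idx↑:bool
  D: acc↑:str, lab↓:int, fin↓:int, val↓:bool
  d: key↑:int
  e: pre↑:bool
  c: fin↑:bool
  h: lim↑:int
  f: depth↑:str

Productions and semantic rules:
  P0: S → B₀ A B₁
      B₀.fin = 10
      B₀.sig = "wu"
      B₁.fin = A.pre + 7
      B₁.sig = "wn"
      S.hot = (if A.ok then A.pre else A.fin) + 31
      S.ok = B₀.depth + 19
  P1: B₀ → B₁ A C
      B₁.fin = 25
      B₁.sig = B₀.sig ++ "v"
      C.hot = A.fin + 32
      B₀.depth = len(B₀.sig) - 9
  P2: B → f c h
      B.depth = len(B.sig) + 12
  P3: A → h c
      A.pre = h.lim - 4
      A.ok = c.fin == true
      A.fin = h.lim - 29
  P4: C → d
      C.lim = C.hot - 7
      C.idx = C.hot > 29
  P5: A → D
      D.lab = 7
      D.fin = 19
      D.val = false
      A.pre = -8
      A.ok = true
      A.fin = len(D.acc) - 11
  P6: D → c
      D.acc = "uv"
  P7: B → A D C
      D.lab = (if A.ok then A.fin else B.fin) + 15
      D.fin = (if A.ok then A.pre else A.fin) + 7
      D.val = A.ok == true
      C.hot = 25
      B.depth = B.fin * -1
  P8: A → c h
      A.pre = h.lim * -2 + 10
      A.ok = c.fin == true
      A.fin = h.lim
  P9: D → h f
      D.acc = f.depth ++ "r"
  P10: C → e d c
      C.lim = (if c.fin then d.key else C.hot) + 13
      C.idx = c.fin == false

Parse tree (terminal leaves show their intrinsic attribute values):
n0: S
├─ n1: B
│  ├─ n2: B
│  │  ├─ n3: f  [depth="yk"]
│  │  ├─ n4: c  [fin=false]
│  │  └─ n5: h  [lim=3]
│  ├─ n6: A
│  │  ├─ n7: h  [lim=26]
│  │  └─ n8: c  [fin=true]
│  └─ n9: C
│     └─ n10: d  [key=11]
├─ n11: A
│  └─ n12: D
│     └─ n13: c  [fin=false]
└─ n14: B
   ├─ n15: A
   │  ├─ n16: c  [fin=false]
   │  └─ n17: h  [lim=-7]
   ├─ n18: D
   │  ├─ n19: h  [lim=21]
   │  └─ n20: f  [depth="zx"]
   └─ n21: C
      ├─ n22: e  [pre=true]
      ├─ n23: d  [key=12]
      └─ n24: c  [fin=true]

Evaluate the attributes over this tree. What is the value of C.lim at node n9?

22

1. n1.fin = 10  [10]
2. n1.sig = "wu"  ["wu"]
3. n2.fin = 25  [25]
4. n2.sig = "wuv"  [B₀.sig ++ "v"]
5. n3.depth = "yk"  [terminal]
6. n4.fin = false  [terminal]
7. n5.lim = 3  [terminal]
8. n2.depth = 15  [len(B.sig) + 12]
9. n7.lim = 26  [terminal]
10. n8.fin = true  [terminal]
11. n6.pre = 22  [h.lim - 4]
12. n6.ok = true  [c.fin == true]
13. n6.fin = -3  [h.lim - 29]
14. n9.hot = 29  [A.fin + 32]
15. n10.key = 11  [terminal]
16. n9.lim = 22  [C.hot - 7]
17. n9.idx = false  [C.hot > 29]
18. n1.depth = -7  [len(B₀.sig) - 9]
19. n12.lab = 7  [7]
20. n12.fin = 19  [19]
21. n12.val = false  [false]
22. n13.fin = false  [terminal]
23. n12.acc = "uv"  ["uv"]
24. n11.pre = -8  [-8]
25. n11.ok = true  [true]
26. n11.fin = -9  [len(D.acc) - 11]
27. n14.fin = -1  [A.pre + 7]
28. n14.sig = "wn"  ["wn"]
29. n16.fin = false  [terminal]
30. n17.lim = -7  [terminal]
31. n15.pre = 24  [h.lim * -2 + 10]
32. n15.ok = false  [c.fin == true]
33. n15.fin = -7  [h.lim]
34. n18.lab = 14  [(if A.ok then A.fin else B.fin) + 15]
35. n18.fin = 0  [(if A.ok then A.pre else A.fin) + 7]
36. n18.val = false  [A.ok == true]
37. n19.lim = 21  [terminal]
38. n20.depth = "zx"  [terminal]
39. n18.acc = "zxr"  [f.depth ++ "r"]
40. n21.hot = 25  [25]
41. n22.pre = true  [terminal]
42. n23.key = 12  [terminal]
43. n24.fin = true  [terminal]
44. n21.lim = 25  [(if c.fin then d.key else C.hot) + 13]
45. n21.idx = false  [c.fin == false]
46. n14.depth = 1  [B.fin * -1]
47. n0.hot = 23  [(if A.ok then A.pre else A.fin) + 31]
48. n0.ok = 12  [B₀.depth + 19]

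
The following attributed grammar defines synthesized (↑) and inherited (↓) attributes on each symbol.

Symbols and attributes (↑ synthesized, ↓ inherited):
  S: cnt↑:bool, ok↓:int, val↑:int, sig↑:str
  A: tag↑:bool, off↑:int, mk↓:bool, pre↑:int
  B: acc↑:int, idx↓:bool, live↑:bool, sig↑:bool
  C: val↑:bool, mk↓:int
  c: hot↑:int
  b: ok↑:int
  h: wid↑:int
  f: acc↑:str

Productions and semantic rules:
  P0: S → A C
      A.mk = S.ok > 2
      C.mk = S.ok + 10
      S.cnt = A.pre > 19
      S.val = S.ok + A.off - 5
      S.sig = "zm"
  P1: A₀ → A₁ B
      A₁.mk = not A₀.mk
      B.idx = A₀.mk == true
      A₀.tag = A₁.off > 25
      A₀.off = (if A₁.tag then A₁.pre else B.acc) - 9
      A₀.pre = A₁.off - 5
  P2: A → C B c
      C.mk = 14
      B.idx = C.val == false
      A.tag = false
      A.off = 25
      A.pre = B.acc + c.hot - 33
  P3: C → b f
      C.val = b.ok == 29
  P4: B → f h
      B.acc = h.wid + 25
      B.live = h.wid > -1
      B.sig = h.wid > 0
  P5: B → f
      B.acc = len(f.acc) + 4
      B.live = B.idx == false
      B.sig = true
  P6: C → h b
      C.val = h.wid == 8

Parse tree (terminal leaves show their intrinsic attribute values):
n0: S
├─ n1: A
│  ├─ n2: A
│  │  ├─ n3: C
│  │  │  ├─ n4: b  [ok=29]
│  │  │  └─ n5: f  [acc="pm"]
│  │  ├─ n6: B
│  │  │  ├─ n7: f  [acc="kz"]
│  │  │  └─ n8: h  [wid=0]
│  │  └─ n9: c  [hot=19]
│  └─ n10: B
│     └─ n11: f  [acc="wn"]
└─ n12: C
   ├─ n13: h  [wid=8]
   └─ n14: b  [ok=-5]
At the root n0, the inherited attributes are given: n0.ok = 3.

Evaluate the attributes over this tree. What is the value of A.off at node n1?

1. n0.ok = 3  [given at root]
2. n1.mk = true  [S.ok > 2]
3. n2.mk = false  [not A₀.mk]
4. n3.mk = 14  [14]
5. n4.ok = 29  [terminal]
6. n5.acc = "pm"  [terminal]
7. n3.val = true  [b.ok == 29]
8. n6.idx = false  [C.val == false]
9. n7.acc = "kz"  [terminal]
10. n8.wid = 0  [terminal]
11. n6.acc = 25  [h.wid + 25]
12. n6.live = true  [h.wid > -1]
13. n6.sig = false  [h.wid > 0]
14. n9.hot = 19  [terminal]
15. n2.tag = false  [false]
16. n2.off = 25  [25]
17. n2.pre = 11  [B.acc + c.hot - 33]
18. n10.idx = true  [A₀.mk == true]
19. n11.acc = "wn"  [terminal]
20. n10.acc = 6  [len(f.acc) + 4]
21. n10.live = false  [B.idx == false]
22. n10.sig = true  [true]
23. n1.tag = false  [A₁.off > 25]
24. n1.off = -3  [(if A₁.tag then A₁.pre else B.acc) - 9]
25. n1.pre = 20  [A₁.off - 5]
26. n12.mk = 13  [S.ok + 10]
27. n13.wid = 8  [terminal]
28. n14.ok = -5  [terminal]
29. n12.val = true  [h.wid == 8]
30. n0.cnt = true  [A.pre > 19]
31. n0.val = -5  [S.ok + A.off - 5]
32. n0.sig = "zm"  ["zm"]

-3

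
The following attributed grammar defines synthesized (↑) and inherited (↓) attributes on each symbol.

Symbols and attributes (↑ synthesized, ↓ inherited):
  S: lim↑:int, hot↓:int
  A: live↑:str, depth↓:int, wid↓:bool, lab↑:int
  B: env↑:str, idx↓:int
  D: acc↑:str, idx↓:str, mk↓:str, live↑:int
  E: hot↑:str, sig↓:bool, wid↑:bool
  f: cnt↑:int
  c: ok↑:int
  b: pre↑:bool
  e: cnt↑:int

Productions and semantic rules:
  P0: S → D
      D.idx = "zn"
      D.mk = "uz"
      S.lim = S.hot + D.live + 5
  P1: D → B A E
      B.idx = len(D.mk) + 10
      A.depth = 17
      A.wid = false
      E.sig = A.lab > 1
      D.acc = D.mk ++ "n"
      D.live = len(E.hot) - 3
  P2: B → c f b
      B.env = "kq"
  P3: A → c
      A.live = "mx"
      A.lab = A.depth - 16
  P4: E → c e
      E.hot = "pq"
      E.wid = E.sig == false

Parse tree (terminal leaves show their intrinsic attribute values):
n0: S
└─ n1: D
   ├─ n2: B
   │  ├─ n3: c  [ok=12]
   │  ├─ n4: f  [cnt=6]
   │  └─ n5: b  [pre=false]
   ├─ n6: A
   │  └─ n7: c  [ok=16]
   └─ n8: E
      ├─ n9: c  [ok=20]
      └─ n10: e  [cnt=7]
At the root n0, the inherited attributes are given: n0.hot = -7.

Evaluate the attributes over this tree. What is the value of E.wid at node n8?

1. n0.hot = -7  [given at root]
2. n1.idx = "zn"  ["zn"]
3. n1.mk = "uz"  ["uz"]
4. n2.idx = 12  [len(D.mk) + 10]
5. n3.ok = 12  [terminal]
6. n4.cnt = 6  [terminal]
7. n5.pre = false  [terminal]
8. n2.env = "kq"  ["kq"]
9. n6.depth = 17  [17]
10. n6.wid = false  [false]
11. n7.ok = 16  [terminal]
12. n6.live = "mx"  ["mx"]
13. n6.lab = 1  [A.depth - 16]
14. n8.sig = false  [A.lab > 1]
15. n9.ok = 20  [terminal]
16. n10.cnt = 7  [terminal]
17. n8.hot = "pq"  ["pq"]
18. n8.wid = true  [E.sig == false]
19. n1.acc = "uzn"  [D.mk ++ "n"]
20. n1.live = -1  [len(E.hot) - 3]
21. n0.lim = -3  [S.hot + D.live + 5]

true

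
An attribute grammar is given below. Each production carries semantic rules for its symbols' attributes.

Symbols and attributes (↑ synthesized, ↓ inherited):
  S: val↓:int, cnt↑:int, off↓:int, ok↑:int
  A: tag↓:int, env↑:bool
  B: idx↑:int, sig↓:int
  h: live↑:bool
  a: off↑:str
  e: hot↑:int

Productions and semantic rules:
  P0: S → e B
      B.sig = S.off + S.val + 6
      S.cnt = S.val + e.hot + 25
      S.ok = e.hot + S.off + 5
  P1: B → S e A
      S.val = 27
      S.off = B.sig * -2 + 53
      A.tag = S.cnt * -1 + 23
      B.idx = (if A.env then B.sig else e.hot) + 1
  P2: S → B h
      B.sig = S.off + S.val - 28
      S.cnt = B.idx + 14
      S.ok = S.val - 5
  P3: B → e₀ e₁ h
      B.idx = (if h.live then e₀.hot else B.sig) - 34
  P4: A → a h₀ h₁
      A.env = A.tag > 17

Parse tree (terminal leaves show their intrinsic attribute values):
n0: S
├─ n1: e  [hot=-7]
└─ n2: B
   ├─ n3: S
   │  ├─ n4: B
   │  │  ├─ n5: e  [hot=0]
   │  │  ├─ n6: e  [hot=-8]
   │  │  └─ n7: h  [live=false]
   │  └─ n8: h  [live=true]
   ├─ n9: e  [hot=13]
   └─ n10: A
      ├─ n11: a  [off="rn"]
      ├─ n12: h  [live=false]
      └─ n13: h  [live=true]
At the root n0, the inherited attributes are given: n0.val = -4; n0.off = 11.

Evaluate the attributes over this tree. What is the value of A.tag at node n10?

1. n0.val = -4  [given at root]
2. n0.off = 11  [given at root]
3. n1.hot = -7  [terminal]
4. n2.sig = 13  [S.off + S.val + 6]
5. n3.val = 27  [27]
6. n3.off = 27  [B.sig * -2 + 53]
7. n4.sig = 26  [S.off + S.val - 28]
8. n5.hot = 0  [terminal]
9. n6.hot = -8  [terminal]
10. n7.live = false  [terminal]
11. n4.idx = -8  [(if h.live then e₀.hot else B.sig) - 34]
12. n8.live = true  [terminal]
13. n3.cnt = 6  [B.idx + 14]
14. n3.ok = 22  [S.val - 5]
15. n9.hot = 13  [terminal]
16. n10.tag = 17  [S.cnt * -1 + 23]
17. n11.off = "rn"  [terminal]
18. n12.live = false  [terminal]
19. n13.live = true  [terminal]
20. n10.env = false  [A.tag > 17]
21. n2.idx = 14  [(if A.env then B.sig else e.hot) + 1]
22. n0.cnt = 14  [S.val + e.hot + 25]
23. n0.ok = 9  [e.hot + S.off + 5]

17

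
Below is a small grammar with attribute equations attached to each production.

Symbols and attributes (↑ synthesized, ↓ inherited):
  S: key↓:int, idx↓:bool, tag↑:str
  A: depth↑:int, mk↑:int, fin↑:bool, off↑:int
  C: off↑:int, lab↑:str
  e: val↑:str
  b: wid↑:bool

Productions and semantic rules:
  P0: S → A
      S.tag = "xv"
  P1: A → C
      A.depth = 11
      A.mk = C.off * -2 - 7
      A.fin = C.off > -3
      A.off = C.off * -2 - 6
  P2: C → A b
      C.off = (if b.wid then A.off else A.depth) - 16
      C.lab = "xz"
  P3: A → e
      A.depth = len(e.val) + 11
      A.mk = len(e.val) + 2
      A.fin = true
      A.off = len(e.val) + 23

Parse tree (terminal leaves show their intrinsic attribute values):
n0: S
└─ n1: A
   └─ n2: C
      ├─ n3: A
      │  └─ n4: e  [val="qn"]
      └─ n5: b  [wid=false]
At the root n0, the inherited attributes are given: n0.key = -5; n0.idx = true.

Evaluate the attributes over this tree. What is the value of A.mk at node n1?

1. n0.key = -5  [given at root]
2. n0.idx = true  [given at root]
3. n4.val = "qn"  [terminal]
4. n3.depth = 13  [len(e.val) + 11]
5. n3.mk = 4  [len(e.val) + 2]
6. n3.fin = true  [true]
7. n3.off = 25  [len(e.val) + 23]
8. n5.wid = false  [terminal]
9. n2.off = -3  [(if b.wid then A.off else A.depth) - 16]
10. n2.lab = "xz"  ["xz"]
11. n1.depth = 11  [11]
12. n1.mk = -1  [C.off * -2 - 7]
13. n1.fin = false  [C.off > -3]
14. n1.off = 0  [C.off * -2 - 6]
15. n0.tag = "xv"  ["xv"]

-1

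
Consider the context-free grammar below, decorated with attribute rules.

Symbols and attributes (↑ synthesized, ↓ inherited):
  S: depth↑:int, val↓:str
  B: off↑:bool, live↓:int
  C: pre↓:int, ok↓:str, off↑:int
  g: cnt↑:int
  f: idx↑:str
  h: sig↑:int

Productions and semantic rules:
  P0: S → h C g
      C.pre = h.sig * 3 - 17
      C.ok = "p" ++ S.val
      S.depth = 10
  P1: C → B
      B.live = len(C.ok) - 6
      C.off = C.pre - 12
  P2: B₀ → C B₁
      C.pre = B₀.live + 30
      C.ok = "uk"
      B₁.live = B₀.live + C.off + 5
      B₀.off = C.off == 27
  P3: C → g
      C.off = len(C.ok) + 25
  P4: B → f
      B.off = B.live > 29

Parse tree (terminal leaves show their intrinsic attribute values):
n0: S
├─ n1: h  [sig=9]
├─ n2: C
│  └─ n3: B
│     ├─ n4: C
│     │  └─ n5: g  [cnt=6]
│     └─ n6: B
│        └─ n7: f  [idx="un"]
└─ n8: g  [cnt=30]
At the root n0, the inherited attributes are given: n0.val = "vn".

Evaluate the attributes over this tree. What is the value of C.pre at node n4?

27

1. n0.val = "vn"  [given at root]
2. n1.sig = 9  [terminal]
3. n2.pre = 10  [h.sig * 3 - 17]
4. n2.ok = "pvn"  ["p" ++ S.val]
5. n3.live = -3  [len(C.ok) - 6]
6. n4.pre = 27  [B₀.live + 30]
7. n4.ok = "uk"  ["uk"]
8. n5.cnt = 6  [terminal]
9. n4.off = 27  [len(C.ok) + 25]
10. n6.live = 29  [B₀.live + C.off + 5]
11. n7.idx = "un"  [terminal]
12. n6.off = false  [B.live > 29]
13. n3.off = true  [C.off == 27]
14. n2.off = -2  [C.pre - 12]
15. n8.cnt = 30  [terminal]
16. n0.depth = 10  [10]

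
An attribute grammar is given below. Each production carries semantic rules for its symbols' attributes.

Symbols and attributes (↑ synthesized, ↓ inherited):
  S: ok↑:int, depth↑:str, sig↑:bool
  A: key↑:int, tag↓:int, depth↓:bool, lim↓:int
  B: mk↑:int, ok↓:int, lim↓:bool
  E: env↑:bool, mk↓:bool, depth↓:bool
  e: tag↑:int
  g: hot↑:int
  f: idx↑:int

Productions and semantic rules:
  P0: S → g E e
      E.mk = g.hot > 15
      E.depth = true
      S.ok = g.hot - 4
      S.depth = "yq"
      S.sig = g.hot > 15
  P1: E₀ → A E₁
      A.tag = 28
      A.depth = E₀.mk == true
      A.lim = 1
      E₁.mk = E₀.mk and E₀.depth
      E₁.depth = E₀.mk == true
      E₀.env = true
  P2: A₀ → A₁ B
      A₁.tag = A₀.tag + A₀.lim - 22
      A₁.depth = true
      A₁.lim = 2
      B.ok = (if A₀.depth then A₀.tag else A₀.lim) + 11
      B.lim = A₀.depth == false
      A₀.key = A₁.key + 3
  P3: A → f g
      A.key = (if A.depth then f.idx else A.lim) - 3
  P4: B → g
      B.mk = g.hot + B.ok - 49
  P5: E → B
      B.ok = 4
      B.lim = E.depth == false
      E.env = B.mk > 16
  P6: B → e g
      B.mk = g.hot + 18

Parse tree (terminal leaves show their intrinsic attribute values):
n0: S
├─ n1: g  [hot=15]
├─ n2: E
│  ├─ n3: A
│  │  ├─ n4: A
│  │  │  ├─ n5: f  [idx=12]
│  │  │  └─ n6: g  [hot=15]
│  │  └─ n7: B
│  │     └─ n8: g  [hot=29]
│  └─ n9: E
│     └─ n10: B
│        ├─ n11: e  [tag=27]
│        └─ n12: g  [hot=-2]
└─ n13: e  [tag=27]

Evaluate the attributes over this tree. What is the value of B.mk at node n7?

-8

1. n1.hot = 15  [terminal]
2. n2.mk = false  [g.hot > 15]
3. n2.depth = true  [true]
4. n3.tag = 28  [28]
5. n3.depth = false  [E₀.mk == true]
6. n3.lim = 1  [1]
7. n4.tag = 7  [A₀.tag + A₀.lim - 22]
8. n4.depth = true  [true]
9. n4.lim = 2  [2]
10. n5.idx = 12  [terminal]
11. n6.hot = 15  [terminal]
12. n4.key = 9  [(if A.depth then f.idx else A.lim) - 3]
13. n7.ok = 12  [(if A₀.depth then A₀.tag else A₀.lim) + 11]
14. n7.lim = true  [A₀.depth == false]
15. n8.hot = 29  [terminal]
16. n7.mk = -8  [g.hot + B.ok - 49]
17. n3.key = 12  [A₁.key + 3]
18. n9.mk = false  [E₀.mk and E₀.depth]
19. n9.depth = false  [E₀.mk == true]
20. n10.ok = 4  [4]
21. n10.lim = true  [E.depth == false]
22. n11.tag = 27  [terminal]
23. n12.hot = -2  [terminal]
24. n10.mk = 16  [g.hot + 18]
25. n9.env = false  [B.mk > 16]
26. n2.env = true  [true]
27. n13.tag = 27  [terminal]
28. n0.ok = 11  [g.hot - 4]
29. n0.depth = "yq"  ["yq"]
30. n0.sig = false  [g.hot > 15]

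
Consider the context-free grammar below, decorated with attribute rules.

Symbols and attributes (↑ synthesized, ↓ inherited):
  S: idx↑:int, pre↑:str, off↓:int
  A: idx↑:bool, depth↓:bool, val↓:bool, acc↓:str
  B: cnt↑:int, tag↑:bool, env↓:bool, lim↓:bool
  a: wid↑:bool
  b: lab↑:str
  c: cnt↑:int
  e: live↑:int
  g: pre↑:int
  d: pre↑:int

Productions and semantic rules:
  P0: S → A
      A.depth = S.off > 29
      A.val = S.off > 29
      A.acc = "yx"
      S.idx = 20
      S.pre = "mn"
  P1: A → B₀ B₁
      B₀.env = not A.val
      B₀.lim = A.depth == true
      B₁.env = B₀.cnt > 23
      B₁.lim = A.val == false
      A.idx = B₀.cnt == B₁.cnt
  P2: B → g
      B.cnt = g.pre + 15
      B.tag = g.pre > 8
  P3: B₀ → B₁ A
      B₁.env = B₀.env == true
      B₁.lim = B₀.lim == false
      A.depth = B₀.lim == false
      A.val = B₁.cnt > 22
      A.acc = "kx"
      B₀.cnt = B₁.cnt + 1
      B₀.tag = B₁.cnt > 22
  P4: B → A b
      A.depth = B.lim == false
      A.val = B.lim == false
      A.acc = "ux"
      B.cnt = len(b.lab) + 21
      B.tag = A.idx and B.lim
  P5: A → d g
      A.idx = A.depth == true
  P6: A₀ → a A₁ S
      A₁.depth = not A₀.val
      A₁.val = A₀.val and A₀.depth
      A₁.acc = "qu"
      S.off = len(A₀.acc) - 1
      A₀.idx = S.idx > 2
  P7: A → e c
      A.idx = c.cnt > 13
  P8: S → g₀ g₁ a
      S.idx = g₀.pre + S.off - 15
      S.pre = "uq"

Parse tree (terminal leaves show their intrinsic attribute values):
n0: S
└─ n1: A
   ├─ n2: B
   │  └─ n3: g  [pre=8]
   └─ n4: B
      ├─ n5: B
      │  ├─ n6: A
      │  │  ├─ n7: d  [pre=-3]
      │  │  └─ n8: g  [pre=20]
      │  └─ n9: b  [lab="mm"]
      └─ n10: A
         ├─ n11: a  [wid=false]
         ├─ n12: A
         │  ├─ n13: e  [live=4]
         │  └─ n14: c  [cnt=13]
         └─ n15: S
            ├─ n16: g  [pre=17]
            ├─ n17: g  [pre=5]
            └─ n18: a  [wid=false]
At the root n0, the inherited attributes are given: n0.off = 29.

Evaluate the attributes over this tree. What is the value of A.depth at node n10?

false

1. n0.off = 29  [given at root]
2. n1.depth = false  [S.off > 29]
3. n1.val = false  [S.off > 29]
4. n1.acc = "yx"  ["yx"]
5. n2.env = true  [not A.val]
6. n2.lim = false  [A.depth == true]
7. n3.pre = 8  [terminal]
8. n2.cnt = 23  [g.pre + 15]
9. n2.tag = false  [g.pre > 8]
10. n4.env = false  [B₀.cnt > 23]
11. n4.lim = true  [A.val == false]
12. n5.env = false  [B₀.env == true]
13. n5.lim = false  [B₀.lim == false]
14. n6.depth = true  [B.lim == false]
15. n6.val = true  [B.lim == false]
16. n6.acc = "ux"  ["ux"]
17. n7.pre = -3  [terminal]
18. n8.pre = 20  [terminal]
19. n6.idx = true  [A.depth == true]
20. n9.lab = "mm"  [terminal]
21. n5.cnt = 23  [len(b.lab) + 21]
22. n5.tag = false  [A.idx and B.lim]
23. n10.depth = false  [B₀.lim == false]
24. n10.val = true  [B₁.cnt > 22]
25. n10.acc = "kx"  ["kx"]
26. n11.wid = false  [terminal]
27. n12.depth = false  [not A₀.val]
28. n12.val = false  [A₀.val and A₀.depth]
29. n12.acc = "qu"  ["qu"]
30. n13.live = 4  [terminal]
31. n14.cnt = 13  [terminal]
32. n12.idx = false  [c.cnt > 13]
33. n15.off = 1  [len(A₀.acc) - 1]
34. n16.pre = 17  [terminal]
35. n17.pre = 5  [terminal]
36. n18.wid = false  [terminal]
37. n15.idx = 3  [g₀.pre + S.off - 15]
38. n15.pre = "uq"  ["uq"]
39. n10.idx = true  [S.idx > 2]
40. n4.cnt = 24  [B₁.cnt + 1]
41. n4.tag = true  [B₁.cnt > 22]
42. n1.idx = false  [B₀.cnt == B₁.cnt]
43. n0.idx = 20  [20]
44. n0.pre = "mn"  ["mn"]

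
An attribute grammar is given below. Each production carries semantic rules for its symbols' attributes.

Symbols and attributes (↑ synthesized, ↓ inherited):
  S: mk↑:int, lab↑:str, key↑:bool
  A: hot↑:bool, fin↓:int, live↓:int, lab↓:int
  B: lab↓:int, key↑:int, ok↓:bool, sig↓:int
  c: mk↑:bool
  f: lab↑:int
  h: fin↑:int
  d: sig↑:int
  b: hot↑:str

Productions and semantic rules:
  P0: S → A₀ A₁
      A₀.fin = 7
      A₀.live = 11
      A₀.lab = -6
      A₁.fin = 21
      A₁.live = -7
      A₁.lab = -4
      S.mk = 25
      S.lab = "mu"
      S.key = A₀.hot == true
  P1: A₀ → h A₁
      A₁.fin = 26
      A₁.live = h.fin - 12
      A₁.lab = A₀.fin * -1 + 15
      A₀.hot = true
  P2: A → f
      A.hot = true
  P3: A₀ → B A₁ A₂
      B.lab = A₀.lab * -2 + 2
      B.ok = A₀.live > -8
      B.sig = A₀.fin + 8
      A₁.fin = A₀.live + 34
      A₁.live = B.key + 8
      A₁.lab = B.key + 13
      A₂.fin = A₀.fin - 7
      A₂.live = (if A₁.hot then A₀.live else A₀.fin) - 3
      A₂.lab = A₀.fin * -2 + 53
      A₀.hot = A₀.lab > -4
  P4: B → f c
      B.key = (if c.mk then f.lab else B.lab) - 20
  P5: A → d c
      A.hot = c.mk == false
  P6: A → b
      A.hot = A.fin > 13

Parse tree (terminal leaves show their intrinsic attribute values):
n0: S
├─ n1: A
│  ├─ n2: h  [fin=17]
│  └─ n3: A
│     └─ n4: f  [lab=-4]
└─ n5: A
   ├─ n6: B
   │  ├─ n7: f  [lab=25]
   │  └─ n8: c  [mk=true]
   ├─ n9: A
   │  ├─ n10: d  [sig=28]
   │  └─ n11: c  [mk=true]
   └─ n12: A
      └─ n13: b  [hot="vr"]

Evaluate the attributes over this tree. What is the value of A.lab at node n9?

18

1. n1.fin = 7  [7]
2. n1.live = 11  [11]
3. n1.lab = -6  [-6]
4. n2.fin = 17  [terminal]
5. n3.fin = 26  [26]
6. n3.live = 5  [h.fin - 12]
7. n3.lab = 8  [A₀.fin * -1 + 15]
8. n4.lab = -4  [terminal]
9. n3.hot = true  [true]
10. n1.hot = true  [true]
11. n5.fin = 21  [21]
12. n5.live = -7  [-7]
13. n5.lab = -4  [-4]
14. n6.lab = 10  [A₀.lab * -2 + 2]
15. n6.ok = true  [A₀.live > -8]
16. n6.sig = 29  [A₀.fin + 8]
17. n7.lab = 25  [terminal]
18. n8.mk = true  [terminal]
19. n6.key = 5  [(if c.mk then f.lab else B.lab) - 20]
20. n9.fin = 27  [A₀.live + 34]
21. n9.live = 13  [B.key + 8]
22. n9.lab = 18  [B.key + 13]
23. n10.sig = 28  [terminal]
24. n11.mk = true  [terminal]
25. n9.hot = false  [c.mk == false]
26. n12.fin = 14  [A₀.fin - 7]
27. n12.live = 18  [(if A₁.hot then A₀.live else A₀.fin) - 3]
28. n12.lab = 11  [A₀.fin * -2 + 53]
29. n13.hot = "vr"  [terminal]
30. n12.hot = true  [A.fin > 13]
31. n5.hot = false  [A₀.lab > -4]
32. n0.mk = 25  [25]
33. n0.lab = "mu"  ["mu"]
34. n0.key = true  [A₀.hot == true]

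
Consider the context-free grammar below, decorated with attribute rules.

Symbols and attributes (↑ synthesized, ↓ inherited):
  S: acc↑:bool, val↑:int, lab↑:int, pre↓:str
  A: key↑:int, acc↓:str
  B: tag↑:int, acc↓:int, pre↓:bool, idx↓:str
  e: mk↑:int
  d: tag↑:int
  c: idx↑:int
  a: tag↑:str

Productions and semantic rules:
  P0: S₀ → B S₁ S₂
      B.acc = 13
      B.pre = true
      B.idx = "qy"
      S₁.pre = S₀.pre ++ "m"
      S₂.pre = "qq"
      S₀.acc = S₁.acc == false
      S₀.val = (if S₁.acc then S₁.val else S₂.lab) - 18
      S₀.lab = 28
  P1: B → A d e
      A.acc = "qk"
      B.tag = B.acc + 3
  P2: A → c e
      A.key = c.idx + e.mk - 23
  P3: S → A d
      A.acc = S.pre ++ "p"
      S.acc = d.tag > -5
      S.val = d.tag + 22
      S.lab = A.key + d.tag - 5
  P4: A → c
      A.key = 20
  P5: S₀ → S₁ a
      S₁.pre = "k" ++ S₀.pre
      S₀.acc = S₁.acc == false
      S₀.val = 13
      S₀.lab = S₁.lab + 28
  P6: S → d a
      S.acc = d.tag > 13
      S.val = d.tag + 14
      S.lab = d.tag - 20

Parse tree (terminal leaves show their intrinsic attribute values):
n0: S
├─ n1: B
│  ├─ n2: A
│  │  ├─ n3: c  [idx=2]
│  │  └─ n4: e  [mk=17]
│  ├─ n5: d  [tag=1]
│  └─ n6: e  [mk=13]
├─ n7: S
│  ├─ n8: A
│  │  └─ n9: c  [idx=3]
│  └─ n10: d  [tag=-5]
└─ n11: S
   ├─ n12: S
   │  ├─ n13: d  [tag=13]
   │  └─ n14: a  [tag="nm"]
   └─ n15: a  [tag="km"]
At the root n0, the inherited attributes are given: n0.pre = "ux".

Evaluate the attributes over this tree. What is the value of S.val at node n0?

1. n0.pre = "ux"  [given at root]
2. n1.acc = 13  [13]
3. n1.pre = true  [true]
4. n1.idx = "qy"  ["qy"]
5. n2.acc = "qk"  ["qk"]
6. n3.idx = 2  [terminal]
7. n4.mk = 17  [terminal]
8. n2.key = -4  [c.idx + e.mk - 23]
9. n5.tag = 1  [terminal]
10. n6.mk = 13  [terminal]
11. n1.tag = 16  [B.acc + 3]
12. n7.pre = "uxm"  [S₀.pre ++ "m"]
13. n8.acc = "uxmp"  [S.pre ++ "p"]
14. n9.idx = 3  [terminal]
15. n8.key = 20  [20]
16. n10.tag = -5  [terminal]
17. n7.acc = false  [d.tag > -5]
18. n7.val = 17  [d.tag + 22]
19. n7.lab = 10  [A.key + d.tag - 5]
20. n11.pre = "qq"  ["qq"]
21. n12.pre = "kqq"  ["k" ++ S₀.pre]
22. n13.tag = 13  [terminal]
23. n14.tag = "nm"  [terminal]
24. n12.acc = false  [d.tag > 13]
25. n12.val = 27  [d.tag + 14]
26. n12.lab = -7  [d.tag - 20]
27. n15.tag = "km"  [terminal]
28. n11.acc = true  [S₁.acc == false]
29. n11.val = 13  [13]
30. n11.lab = 21  [S₁.lab + 28]
31. n0.acc = true  [S₁.acc == false]
32. n0.val = 3  [(if S₁.acc then S₁.val else S₂.lab) - 18]
33. n0.lab = 28  [28]

3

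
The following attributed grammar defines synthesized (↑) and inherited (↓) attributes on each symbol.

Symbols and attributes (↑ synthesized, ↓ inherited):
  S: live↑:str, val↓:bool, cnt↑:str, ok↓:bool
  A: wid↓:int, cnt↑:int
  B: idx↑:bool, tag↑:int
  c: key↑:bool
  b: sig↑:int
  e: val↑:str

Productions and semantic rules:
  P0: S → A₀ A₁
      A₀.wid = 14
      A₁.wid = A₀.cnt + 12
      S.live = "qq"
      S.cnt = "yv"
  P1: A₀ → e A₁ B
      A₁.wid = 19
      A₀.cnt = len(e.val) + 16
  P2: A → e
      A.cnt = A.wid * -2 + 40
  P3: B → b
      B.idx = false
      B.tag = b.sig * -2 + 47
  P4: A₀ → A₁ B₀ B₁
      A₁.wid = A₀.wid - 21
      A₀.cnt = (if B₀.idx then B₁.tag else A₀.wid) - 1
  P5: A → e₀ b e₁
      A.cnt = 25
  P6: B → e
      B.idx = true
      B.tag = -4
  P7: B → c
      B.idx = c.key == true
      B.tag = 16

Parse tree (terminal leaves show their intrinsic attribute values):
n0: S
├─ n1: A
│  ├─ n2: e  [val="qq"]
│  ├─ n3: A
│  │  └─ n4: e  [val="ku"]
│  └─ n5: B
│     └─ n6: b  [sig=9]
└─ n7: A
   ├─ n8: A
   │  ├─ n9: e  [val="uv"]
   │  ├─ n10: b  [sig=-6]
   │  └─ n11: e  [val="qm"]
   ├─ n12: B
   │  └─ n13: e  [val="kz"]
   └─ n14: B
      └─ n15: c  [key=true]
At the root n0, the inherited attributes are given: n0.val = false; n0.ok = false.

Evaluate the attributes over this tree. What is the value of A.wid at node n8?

1. n0.val = false  [given at root]
2. n0.ok = false  [given at root]
3. n1.wid = 14  [14]
4. n2.val = "qq"  [terminal]
5. n3.wid = 19  [19]
6. n4.val = "ku"  [terminal]
7. n3.cnt = 2  [A.wid * -2 + 40]
8. n6.sig = 9  [terminal]
9. n5.idx = false  [false]
10. n5.tag = 29  [b.sig * -2 + 47]
11. n1.cnt = 18  [len(e.val) + 16]
12. n7.wid = 30  [A₀.cnt + 12]
13. n8.wid = 9  [A₀.wid - 21]
14. n9.val = "uv"  [terminal]
15. n10.sig = -6  [terminal]
16. n11.val = "qm"  [terminal]
17. n8.cnt = 25  [25]
18. n13.val = "kz"  [terminal]
19. n12.idx = true  [true]
20. n12.tag = -4  [-4]
21. n15.key = true  [terminal]
22. n14.idx = true  [c.key == true]
23. n14.tag = 16  [16]
24. n7.cnt = 15  [(if B₀.idx then B₁.tag else A₀.wid) - 1]
25. n0.live = "qq"  ["qq"]
26. n0.cnt = "yv"  ["yv"]

9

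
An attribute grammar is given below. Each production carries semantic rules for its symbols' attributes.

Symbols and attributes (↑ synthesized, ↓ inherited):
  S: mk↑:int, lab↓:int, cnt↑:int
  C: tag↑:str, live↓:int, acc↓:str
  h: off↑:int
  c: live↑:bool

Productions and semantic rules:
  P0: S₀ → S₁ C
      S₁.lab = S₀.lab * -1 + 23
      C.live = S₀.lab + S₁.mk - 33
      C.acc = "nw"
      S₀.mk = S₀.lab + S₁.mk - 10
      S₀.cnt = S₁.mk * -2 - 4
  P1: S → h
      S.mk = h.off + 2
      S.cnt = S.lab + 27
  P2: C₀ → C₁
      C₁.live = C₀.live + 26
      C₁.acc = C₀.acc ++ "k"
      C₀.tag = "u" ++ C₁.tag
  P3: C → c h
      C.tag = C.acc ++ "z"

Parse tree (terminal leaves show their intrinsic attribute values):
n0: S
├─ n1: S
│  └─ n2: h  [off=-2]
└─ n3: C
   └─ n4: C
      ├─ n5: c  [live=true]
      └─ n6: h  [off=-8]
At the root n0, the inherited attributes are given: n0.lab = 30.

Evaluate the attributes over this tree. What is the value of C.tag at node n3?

1. n0.lab = 30  [given at root]
2. n1.lab = -7  [S₀.lab * -1 + 23]
3. n2.off = -2  [terminal]
4. n1.mk = 0  [h.off + 2]
5. n1.cnt = 20  [S.lab + 27]
6. n3.live = -3  [S₀.lab + S₁.mk - 33]
7. n3.acc = "nw"  ["nw"]
8. n4.live = 23  [C₀.live + 26]
9. n4.acc = "nwk"  [C₀.acc ++ "k"]
10. n5.live = true  [terminal]
11. n6.off = -8  [terminal]
12. n4.tag = "nwkz"  [C.acc ++ "z"]
13. n3.tag = "unwkz"  ["u" ++ C₁.tag]
14. n0.mk = 20  [S₀.lab + S₁.mk - 10]
15. n0.cnt = -4  [S₁.mk * -2 - 4]

"unwkz"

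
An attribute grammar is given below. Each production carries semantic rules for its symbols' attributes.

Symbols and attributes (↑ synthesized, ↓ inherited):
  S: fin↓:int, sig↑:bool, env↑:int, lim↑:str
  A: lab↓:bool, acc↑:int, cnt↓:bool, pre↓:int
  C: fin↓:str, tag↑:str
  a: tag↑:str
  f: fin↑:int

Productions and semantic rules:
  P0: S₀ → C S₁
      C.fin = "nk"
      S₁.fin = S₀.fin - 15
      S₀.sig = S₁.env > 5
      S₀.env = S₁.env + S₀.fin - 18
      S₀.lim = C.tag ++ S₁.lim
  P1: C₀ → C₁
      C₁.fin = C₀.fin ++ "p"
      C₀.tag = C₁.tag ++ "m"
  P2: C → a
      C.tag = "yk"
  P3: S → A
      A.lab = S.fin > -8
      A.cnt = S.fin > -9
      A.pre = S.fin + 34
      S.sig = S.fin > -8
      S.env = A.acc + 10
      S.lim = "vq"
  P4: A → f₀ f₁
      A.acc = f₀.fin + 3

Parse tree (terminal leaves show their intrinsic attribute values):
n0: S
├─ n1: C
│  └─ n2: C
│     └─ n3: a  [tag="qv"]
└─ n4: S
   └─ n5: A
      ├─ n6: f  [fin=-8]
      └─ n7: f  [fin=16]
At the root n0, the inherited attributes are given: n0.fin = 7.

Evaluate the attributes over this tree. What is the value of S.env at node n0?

1. n0.fin = 7  [given at root]
2. n1.fin = "nk"  ["nk"]
3. n2.fin = "nkp"  [C₀.fin ++ "p"]
4. n3.tag = "qv"  [terminal]
5. n2.tag = "yk"  ["yk"]
6. n1.tag = "ykm"  [C₁.tag ++ "m"]
7. n4.fin = -8  [S₀.fin - 15]
8. n5.lab = false  [S.fin > -8]
9. n5.cnt = true  [S.fin > -9]
10. n5.pre = 26  [S.fin + 34]
11. n6.fin = -8  [terminal]
12. n7.fin = 16  [terminal]
13. n5.acc = -5  [f₀.fin + 3]
14. n4.sig = false  [S.fin > -8]
15. n4.env = 5  [A.acc + 10]
16. n4.lim = "vq"  ["vq"]
17. n0.sig = false  [S₁.env > 5]
18. n0.env = -6  [S₁.env + S₀.fin - 18]
19. n0.lim = "ykmvq"  [C.tag ++ S₁.lim]

-6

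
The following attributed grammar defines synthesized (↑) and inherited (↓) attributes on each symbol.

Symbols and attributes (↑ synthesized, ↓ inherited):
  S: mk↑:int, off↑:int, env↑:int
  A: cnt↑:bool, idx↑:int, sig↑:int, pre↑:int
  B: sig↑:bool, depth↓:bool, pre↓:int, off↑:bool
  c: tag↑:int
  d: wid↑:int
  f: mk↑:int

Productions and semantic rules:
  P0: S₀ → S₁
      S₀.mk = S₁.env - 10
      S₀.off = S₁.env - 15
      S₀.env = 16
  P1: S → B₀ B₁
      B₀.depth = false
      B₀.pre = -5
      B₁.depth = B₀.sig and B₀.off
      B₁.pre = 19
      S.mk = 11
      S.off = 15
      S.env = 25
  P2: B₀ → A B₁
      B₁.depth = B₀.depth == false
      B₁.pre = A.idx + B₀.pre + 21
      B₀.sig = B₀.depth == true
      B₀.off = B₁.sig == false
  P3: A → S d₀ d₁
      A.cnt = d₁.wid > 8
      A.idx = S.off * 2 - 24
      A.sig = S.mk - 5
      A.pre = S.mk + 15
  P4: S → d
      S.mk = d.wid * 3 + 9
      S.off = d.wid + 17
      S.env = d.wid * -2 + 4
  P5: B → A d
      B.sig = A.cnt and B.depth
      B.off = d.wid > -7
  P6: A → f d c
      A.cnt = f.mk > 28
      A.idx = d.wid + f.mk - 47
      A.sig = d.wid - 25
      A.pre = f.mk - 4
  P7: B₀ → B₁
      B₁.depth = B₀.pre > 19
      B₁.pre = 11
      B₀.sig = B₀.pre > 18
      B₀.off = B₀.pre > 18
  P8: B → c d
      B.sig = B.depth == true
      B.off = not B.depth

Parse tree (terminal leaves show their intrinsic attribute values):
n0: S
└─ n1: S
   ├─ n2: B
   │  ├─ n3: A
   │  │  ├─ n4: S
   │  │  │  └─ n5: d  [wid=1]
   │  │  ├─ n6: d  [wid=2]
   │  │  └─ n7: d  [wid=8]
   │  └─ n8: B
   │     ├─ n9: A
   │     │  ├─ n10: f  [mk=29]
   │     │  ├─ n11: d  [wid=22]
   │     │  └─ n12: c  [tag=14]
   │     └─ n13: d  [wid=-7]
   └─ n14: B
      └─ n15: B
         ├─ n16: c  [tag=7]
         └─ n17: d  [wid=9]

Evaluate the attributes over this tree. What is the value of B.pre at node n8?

1. n2.depth = false  [false]
2. n2.pre = -5  [-5]
3. n5.wid = 1  [terminal]
4. n4.mk = 12  [d.wid * 3 + 9]
5. n4.off = 18  [d.wid + 17]
6. n4.env = 2  [d.wid * -2 + 4]
7. n6.wid = 2  [terminal]
8. n7.wid = 8  [terminal]
9. n3.cnt = false  [d₁.wid > 8]
10. n3.idx = 12  [S.off * 2 - 24]
11. n3.sig = 7  [S.mk - 5]
12. n3.pre = 27  [S.mk + 15]
13. n8.depth = true  [B₀.depth == false]
14. n8.pre = 28  [A.idx + B₀.pre + 21]
15. n10.mk = 29  [terminal]
16. n11.wid = 22  [terminal]
17. n12.tag = 14  [terminal]
18. n9.cnt = true  [f.mk > 28]
19. n9.idx = 4  [d.wid + f.mk - 47]
20. n9.sig = -3  [d.wid - 25]
21. n9.pre = 25  [f.mk - 4]
22. n13.wid = -7  [terminal]
23. n8.sig = true  [A.cnt and B.depth]
24. n8.off = false  [d.wid > -7]
25. n2.sig = false  [B₀.depth == true]
26. n2.off = false  [B₁.sig == false]
27. n14.depth = false  [B₀.sig and B₀.off]
28. n14.pre = 19  [19]
29. n15.depth = false  [B₀.pre > 19]
30. n15.pre = 11  [11]
31. n16.tag = 7  [terminal]
32. n17.wid = 9  [terminal]
33. n15.sig = false  [B.depth == true]
34. n15.off = true  [not B.depth]
35. n14.sig = true  [B₀.pre > 18]
36. n14.off = true  [B₀.pre > 18]
37. n1.mk = 11  [11]
38. n1.off = 15  [15]
39. n1.env = 25  [25]
40. n0.mk = 15  [S₁.env - 10]
41. n0.off = 10  [S₁.env - 15]
42. n0.env = 16  [16]

28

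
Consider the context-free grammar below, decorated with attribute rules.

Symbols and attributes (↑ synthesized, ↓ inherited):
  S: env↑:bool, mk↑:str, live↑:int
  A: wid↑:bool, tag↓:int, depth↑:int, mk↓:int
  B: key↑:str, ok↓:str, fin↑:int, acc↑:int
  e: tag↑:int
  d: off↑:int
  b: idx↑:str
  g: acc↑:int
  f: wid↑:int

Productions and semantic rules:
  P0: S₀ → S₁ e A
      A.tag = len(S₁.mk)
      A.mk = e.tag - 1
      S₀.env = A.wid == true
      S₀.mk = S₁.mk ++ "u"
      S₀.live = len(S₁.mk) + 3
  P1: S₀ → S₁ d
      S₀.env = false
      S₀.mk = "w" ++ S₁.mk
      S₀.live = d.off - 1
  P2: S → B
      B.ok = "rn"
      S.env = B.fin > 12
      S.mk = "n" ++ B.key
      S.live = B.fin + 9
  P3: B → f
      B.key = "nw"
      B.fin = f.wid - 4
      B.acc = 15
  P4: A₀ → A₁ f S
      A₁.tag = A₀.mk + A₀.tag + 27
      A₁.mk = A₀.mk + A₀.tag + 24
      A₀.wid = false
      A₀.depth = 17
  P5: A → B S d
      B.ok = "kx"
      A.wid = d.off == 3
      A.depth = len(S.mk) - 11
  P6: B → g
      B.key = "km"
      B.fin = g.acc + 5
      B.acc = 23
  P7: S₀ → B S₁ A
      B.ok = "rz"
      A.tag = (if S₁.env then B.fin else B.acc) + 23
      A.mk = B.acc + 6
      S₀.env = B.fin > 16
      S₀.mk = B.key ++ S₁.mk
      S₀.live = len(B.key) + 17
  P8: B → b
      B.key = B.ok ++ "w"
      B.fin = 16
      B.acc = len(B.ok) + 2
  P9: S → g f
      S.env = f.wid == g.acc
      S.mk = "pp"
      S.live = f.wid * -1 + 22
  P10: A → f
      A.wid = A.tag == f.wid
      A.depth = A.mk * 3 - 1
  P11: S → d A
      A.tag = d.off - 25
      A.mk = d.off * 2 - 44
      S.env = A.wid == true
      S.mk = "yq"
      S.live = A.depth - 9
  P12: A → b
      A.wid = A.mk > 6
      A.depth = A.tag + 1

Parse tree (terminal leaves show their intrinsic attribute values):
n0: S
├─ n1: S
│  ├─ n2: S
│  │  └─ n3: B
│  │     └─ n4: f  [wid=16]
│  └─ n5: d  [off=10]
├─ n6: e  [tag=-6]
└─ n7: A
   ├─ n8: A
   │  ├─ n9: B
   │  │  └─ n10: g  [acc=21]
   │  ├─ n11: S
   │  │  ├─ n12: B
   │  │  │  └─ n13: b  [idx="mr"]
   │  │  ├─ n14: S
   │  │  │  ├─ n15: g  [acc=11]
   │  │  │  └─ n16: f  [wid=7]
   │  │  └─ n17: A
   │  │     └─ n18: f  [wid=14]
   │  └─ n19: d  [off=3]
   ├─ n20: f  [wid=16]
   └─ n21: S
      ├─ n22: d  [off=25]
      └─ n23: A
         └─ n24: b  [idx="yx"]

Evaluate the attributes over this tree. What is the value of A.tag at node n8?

1. n3.ok = "rn"  ["rn"]
2. n4.wid = 16  [terminal]
3. n3.key = "nw"  ["nw"]
4. n3.fin = 12  [f.wid - 4]
5. n3.acc = 15  [15]
6. n2.env = false  [B.fin > 12]
7. n2.mk = "nnw"  ["n" ++ B.key]
8. n2.live = 21  [B.fin + 9]
9. n5.off = 10  [terminal]
10. n1.env = false  [false]
11. n1.mk = "wnnw"  ["w" ++ S₁.mk]
12. n1.live = 9  [d.off - 1]
13. n6.tag = -6  [terminal]
14. n7.tag = 4  [len(S₁.mk)]
15. n7.mk = -7  [e.tag - 1]
16. n8.tag = 24  [A₀.mk + A₀.tag + 27]
17. n8.mk = 21  [A₀.mk + A₀.tag + 24]
18. n9.ok = "kx"  ["kx"]
19. n10.acc = 21  [terminal]
20. n9.key = "km"  ["km"]
21. n9.fin = 26  [g.acc + 5]
22. n9.acc = 23  [23]
23. n12.ok = "rz"  ["rz"]
24. n13.idx = "mr"  [terminal]
25. n12.key = "rzw"  [B.ok ++ "w"]
26. n12.fin = 16  [16]
27. n12.acc = 4  [len(B.ok) + 2]
28. n15.acc = 11  [terminal]
29. n16.wid = 7  [terminal]
30. n14.env = false  [f.wid == g.acc]
31. n14.mk = "pp"  ["pp"]
32. n14.live = 15  [f.wid * -1 + 22]
33. n17.tag = 27  [(if S₁.env then B.fin else B.acc) + 23]
34. n17.mk = 10  [B.acc + 6]
35. n18.wid = 14  [terminal]
36. n17.wid = false  [A.tag == f.wid]
37. n17.depth = 29  [A.mk * 3 - 1]
38. n11.env = false  [B.fin > 16]
39. n11.mk = "rzwpp"  [B.key ++ S₁.mk]
40. n11.live = 20  [len(B.key) + 17]
41. n19.off = 3  [terminal]
42. n8.wid = true  [d.off == 3]
43. n8.depth = -6  [len(S.mk) - 11]
44. n20.wid = 16  [terminal]
45. n22.off = 25  [terminal]
46. n23.tag = 0  [d.off - 25]
47. n23.mk = 6  [d.off * 2 - 44]
48. n24.idx = "yx"  [terminal]
49. n23.wid = false  [A.mk > 6]
50. n23.depth = 1  [A.tag + 1]
51. n21.env = false  [A.wid == true]
52. n21.mk = "yq"  ["yq"]
53. n21.live = -8  [A.depth - 9]
54. n7.wid = false  [false]
55. n7.depth = 17  [17]
56. n0.env = false  [A.wid == true]
57. n0.mk = "wnnwu"  [S₁.mk ++ "u"]
58. n0.live = 7  [len(S₁.mk) + 3]

24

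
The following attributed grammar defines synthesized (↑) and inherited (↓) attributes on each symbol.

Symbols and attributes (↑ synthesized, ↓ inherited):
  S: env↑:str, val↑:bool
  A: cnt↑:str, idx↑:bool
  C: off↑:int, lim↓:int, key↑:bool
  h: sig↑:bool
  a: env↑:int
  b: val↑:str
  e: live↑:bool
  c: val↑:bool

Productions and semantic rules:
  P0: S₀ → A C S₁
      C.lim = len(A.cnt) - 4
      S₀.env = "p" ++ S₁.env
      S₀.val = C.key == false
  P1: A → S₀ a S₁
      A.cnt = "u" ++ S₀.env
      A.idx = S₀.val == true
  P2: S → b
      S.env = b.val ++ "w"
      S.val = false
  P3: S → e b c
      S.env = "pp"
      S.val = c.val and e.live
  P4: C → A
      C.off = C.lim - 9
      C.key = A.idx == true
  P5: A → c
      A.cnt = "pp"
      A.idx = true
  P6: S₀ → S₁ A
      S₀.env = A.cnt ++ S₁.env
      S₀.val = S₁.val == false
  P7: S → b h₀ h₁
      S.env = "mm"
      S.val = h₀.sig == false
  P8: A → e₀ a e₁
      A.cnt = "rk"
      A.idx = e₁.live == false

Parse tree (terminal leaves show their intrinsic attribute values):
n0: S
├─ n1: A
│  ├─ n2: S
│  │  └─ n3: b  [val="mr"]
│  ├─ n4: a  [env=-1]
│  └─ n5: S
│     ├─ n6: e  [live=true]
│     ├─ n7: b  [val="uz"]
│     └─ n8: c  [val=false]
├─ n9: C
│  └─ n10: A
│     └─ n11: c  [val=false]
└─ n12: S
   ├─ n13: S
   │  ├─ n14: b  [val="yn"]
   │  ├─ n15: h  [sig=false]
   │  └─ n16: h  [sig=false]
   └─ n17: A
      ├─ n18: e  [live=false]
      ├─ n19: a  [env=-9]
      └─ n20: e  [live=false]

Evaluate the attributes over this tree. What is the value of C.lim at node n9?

0

1. n3.val = "mr"  [terminal]
2. n2.env = "mrw"  [b.val ++ "w"]
3. n2.val = false  [false]
4. n4.env = -1  [terminal]
5. n6.live = true  [terminal]
6. n7.val = "uz"  [terminal]
7. n8.val = false  [terminal]
8. n5.env = "pp"  ["pp"]
9. n5.val = false  [c.val and e.live]
10. n1.cnt = "umrw"  ["u" ++ S₀.env]
11. n1.idx = false  [S₀.val == true]
12. n9.lim = 0  [len(A.cnt) - 4]
13. n11.val = false  [terminal]
14. n10.cnt = "pp"  ["pp"]
15. n10.idx = true  [true]
16. n9.off = -9  [C.lim - 9]
17. n9.key = true  [A.idx == true]
18. n14.val = "yn"  [terminal]
19. n15.sig = false  [terminal]
20. n16.sig = false  [terminal]
21. n13.env = "mm"  ["mm"]
22. n13.val = true  [h₀.sig == false]
23. n18.live = false  [terminal]
24. n19.env = -9  [terminal]
25. n20.live = false  [terminal]
26. n17.cnt = "rk"  ["rk"]
27. n17.idx = true  [e₁.live == false]
28. n12.env = "rkmm"  [A.cnt ++ S₁.env]
29. n12.val = false  [S₁.val == false]
30. n0.env = "prkmm"  ["p" ++ S₁.env]
31. n0.val = false  [C.key == false]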